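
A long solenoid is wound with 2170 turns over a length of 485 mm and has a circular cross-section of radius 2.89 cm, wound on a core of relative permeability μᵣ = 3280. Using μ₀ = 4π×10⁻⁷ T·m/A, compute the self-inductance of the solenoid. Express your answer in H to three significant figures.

A = πr² = π(2.890×10^-2 m)² = 2.624×10^-3 m².
For a long solenoid, L = μ₀μᵣN²A/ℓ.
L = (4π×10⁻⁷)(3280)(2170)²(2.624×10^-3)/(0.485 m) = 105 H.

L ≈ 105 H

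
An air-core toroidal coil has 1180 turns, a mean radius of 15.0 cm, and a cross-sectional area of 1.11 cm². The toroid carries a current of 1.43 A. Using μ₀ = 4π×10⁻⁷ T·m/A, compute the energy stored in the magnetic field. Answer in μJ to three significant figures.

U ≈ 211 μJ

L = μ₀N²A/(2πR) = (4π×10⁻⁷)(1180)²(1.110×10^-4)/(2π×0.15) = 2.061×10^-4 H.
U = ½LI² = ½(2.061×10^-4)(1.43)² = 2.107×10^-4 J.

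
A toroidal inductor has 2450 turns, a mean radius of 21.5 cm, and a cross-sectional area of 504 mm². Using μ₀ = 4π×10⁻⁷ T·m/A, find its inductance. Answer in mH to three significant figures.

L ≈ 2.81 mH

For a thin toroid, L = μ₀N²A/(2πR).
L = (4π×10⁻⁷)(2450)²(5.040×10^-4) / (2π×0.215 m) = 2.814×10^-3 H.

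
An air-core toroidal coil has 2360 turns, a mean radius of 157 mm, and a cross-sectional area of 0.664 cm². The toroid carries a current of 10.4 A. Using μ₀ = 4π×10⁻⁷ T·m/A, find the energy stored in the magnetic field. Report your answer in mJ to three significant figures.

U ≈ 25.5 mJ

L = μ₀N²A/(2πR) = (4π×10⁻⁷)(2360)²(6.640×10^-5)/(2π×0.157) = 4.711×10^-4 H.
U = ½LI² = ½(4.711×10^-4)(10.4)² = 2.548×10^-2 J.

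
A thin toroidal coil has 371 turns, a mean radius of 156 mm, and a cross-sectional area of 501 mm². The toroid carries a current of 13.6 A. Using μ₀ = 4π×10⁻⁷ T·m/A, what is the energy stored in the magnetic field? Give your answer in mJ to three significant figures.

U ≈ 8.18 mJ

L = μ₀N²A/(2πR) = (4π×10⁻⁷)(371)²(5.010×10^-4)/(2π×0.156) = 8.841×10^-5 H.
U = ½LI² = ½(8.841×10^-5)(13.6)² = 8.176×10^-3 J.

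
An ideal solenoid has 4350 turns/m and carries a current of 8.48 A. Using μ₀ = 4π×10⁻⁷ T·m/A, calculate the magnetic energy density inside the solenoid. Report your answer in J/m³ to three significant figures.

B = μ₀nI = (4π×10⁻⁷)(4.350×10^3)(8.48) = 4.635×10^-2 T.
u = B²/(2μ₀) = (4.635×10^-2)²/(2×4π×10⁻⁷) = 855 J/m³.

u ≈ 855 J/m³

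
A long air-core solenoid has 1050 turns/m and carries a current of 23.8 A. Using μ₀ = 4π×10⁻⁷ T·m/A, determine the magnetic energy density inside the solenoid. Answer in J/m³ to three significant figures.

u ≈ 392 J/m³

B = μ₀nI = (4π×10⁻⁷)(1.050×10^3)(23.8) = 3.140×10^-2 T.
u = B²/(2μ₀) = (3.140×10^-2)²/(2×4π×10⁻⁷) = 392.4 J/m³.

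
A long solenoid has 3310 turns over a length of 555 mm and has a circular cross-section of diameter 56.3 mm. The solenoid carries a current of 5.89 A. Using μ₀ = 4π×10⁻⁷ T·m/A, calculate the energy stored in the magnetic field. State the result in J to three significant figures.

A = π(d/2)² = π(2.815×10^-2 m)² = 2.489×10^-3 m².
L = μ₀N²A/ℓ = (4π×10⁻⁷)(3310)²(2.489×10^-3)/(0.555) = 6.176×10^-2 H.
U = ½LI² = ½(6.176×10^-2)(5.89)² = 1.071 J.

U ≈ 1.07 J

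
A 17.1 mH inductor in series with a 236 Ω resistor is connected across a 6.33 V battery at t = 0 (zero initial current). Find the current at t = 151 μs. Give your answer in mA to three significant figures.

I ≈ 23.5 mA

τ = L/R = 1.710×10^-2/236 = 7.246×10^-5 s; final current I_∞ = ε/R = 6.33/236 = 2.682×10^-2 A.
I(t) = I_∞(1 − e^(−t/τ)) with t/τ = 2.084.
I = (2.682×10^-2)(1 − e^(−2.084)) = 2.348×10^-2 A.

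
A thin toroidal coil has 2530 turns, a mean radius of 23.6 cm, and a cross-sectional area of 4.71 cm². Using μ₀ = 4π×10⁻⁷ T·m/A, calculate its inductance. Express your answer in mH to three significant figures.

For a thin toroid, L = μ₀N²A/(2πR).
L = (4π×10⁻⁷)(2530)²(4.710×10^-4) / (2π×0.236 m) = 2.5549×10^-3 H.

L ≈ 2.55 mH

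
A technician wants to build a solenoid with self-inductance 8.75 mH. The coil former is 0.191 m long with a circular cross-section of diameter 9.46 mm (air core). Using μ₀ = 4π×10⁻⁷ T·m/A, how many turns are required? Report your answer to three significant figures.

A = π(d/2)² = π(4.730×10^-3 m)² = 7.029×10^-5 m².
From L = μ₀N²A/ℓ, N = √(Lℓ / (μ₀A)).
N = √[(8.750×10^-3)(0.191) / ((4π×10⁻⁷)×7.029×10^-5)] = √(1.892×10^7) ≈ 4349.9.

N ≈ 4350 turns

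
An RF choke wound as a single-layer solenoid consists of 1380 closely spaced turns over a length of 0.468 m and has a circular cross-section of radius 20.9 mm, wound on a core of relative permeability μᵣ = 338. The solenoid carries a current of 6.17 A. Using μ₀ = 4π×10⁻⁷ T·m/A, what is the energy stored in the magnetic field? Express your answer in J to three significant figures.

U ≈ 45.1 J

A = πr² = π(2.090×10^-2 m)² = 1.372×10^-3 m².
L = μ₀μᵣN²A/ℓ = (4π×10⁻⁷)(338)(1380)²(1.372×10^-3)/(0.468) = 2.372 H.
U = ½LI² = ½(2.372)(6.17)² = 45.146 J.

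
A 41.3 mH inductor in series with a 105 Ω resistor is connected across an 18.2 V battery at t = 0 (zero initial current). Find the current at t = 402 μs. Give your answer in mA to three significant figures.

τ = L/R = 4.130×10^-2/105 = 3.933×10^-4 s; final current I_∞ = ε/R = 18.2/105 = 0.1733 A.
I(t) = I_∞(1 − e^(−t/τ)) with t/τ = 1.022.
I = (0.1733)(1 − e^(−1.022)) = 0.111 A.

I ≈ 111 mA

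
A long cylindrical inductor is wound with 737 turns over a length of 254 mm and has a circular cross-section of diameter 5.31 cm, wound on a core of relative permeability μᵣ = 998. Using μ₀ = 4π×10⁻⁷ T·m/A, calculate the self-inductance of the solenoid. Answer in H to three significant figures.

A = π(d/2)² = π(2.655×10^-2 m)² = 2.2145×10^-3 m².
For a long solenoid, L = μ₀μᵣN²A/ℓ.
L = (4π×10⁻⁷)(998)(737)²(2.2145×10^-3)/(0.254 m) = 5.939 H.

L ≈ 5.94 H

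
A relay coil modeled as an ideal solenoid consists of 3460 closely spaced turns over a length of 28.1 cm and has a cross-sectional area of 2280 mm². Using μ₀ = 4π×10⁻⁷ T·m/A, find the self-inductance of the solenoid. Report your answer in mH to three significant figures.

A = 2280 mm² = 2.280×10^-3 m².
For a long solenoid, L = μ₀N²A/ℓ.
L = (4π×10⁻⁷)(3460)²(2.280×10^-3)/(0.281 m) = 0.1221 H.

L ≈ 122 mH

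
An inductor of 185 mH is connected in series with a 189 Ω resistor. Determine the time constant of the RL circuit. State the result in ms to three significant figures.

τ = L/R = (0.185 H)/(189 Ω) = 9.788×10^-4 s.

τ ≈ 0.979 ms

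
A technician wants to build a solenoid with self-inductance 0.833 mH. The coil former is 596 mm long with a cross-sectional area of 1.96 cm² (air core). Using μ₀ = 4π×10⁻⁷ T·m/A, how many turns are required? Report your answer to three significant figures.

N ≈ 1420 turns

A = 1.96 cm² = 1.960×10^-4 m².
From L = μ₀N²A/ℓ, N = √(Lℓ / (μ₀A)).
N = √[(8.330×10^-4)(0.596) / ((4π×10⁻⁷)×1.960×10^-4)] = √(2.016×10^6) ≈ 1419.8.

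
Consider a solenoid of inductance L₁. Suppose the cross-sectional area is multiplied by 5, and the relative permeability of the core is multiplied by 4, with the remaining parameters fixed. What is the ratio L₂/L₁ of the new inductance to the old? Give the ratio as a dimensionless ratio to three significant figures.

For a solenoid, L ∝ μᵣN²A/ℓ.
L₂/L₁ = (5) × (4) = 20.0.

L₂/L₁ = 20.0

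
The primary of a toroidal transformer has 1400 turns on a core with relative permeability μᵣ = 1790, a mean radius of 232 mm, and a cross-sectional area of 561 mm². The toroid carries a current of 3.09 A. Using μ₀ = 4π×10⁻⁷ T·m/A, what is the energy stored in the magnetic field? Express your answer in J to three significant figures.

U ≈ 8.10 J

L = μ₀μᵣN²A/(2πR) = (4π×10⁻⁷)(1790)(1400)²(5.610×10^-4)/(2π×0.232) = 1.697 H.
U = ½LI² = ½(1.697)(3.09)² = 8.1 J.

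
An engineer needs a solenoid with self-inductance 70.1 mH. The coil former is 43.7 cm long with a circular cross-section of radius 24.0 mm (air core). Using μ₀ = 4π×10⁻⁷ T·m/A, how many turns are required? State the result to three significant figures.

A = πr² = π(2.400×10^-2 m)² = 1.810×10^-3 m².
From L = μ₀N²A/ℓ, N = √(Lℓ / (μ₀A)).
N = √[(7.010×10^-2)(0.437) / ((4π×10⁻⁷)×1.810×10^-3)] = √(1.347×10^7) ≈ 3670.4.

N ≈ 3670 turns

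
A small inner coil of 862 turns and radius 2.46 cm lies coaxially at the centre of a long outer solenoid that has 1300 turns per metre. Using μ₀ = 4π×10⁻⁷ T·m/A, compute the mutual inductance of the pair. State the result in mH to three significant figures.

The outer solenoid produces a uniform field B₁ = μ₀n₁I₁ across the inner coil,
so the flux linkage is N₂Φ = N₂B₁A₂ = μ₀n₁N₂A₂·I₁, giving M = μ₀n₁N₂A₂.
A₂ = πr² = π(2.460×10^-2 m)² = 1.901×10^-3 m².
M = (4π×10⁻⁷)(1300)(862)(1.901×10^-3) = 2.677×10^-3 H.

M ≈ 2.68 mH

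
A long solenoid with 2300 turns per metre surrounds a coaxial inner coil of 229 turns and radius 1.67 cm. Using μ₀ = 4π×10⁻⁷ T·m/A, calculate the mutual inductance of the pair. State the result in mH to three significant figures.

M ≈ 0.580 mH

The outer solenoid produces a uniform field B₁ = μ₀n₁I₁ across the inner coil,
so the flux linkage is N₂Φ = N₂B₁A₂ = μ₀n₁N₂A₂·I₁, giving M = μ₀n₁N₂A₂.
A₂ = πr² = π(1.670×10^-2 m)² = 8.762×10^-4 m².
M = (4π×10⁻⁷)(2300)(229)(8.762×10^-4) = 5.799×10^-4 H.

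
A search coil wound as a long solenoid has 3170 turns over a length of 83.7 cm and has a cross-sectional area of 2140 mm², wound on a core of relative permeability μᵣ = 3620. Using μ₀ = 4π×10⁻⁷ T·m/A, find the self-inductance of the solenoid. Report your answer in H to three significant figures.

A = 2140 mm² = 2.140×10^-3 m².
For a long solenoid, L = μ₀μᵣN²A/ℓ.
L = (4π×10⁻⁷)(3620)(3170)²(2.140×10^-3)/(0.837 m) = 116.9 H.

L ≈ 117 H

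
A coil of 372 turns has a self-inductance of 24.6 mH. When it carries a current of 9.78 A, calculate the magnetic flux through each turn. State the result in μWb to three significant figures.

From L = NΦ_B/I, the flux per turn is Φ_B = LI/N.
Φ_B = (2.460×10^-2 H)(9.78 A)/372 = 6.467×10^-4 Wb.

Φ_B ≈ 647 μWb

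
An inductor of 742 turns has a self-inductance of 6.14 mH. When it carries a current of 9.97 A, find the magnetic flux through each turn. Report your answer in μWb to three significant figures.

From L = NΦ_B/I, the flux per turn is Φ_B = LI/N.
Φ_B = (6.140×10^-3 H)(9.97 A)/742 = 8.250×10^-5 Wb.

Φ_B ≈ 82.5 μWb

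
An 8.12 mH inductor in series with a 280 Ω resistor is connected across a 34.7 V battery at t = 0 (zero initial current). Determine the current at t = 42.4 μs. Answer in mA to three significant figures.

I ≈ 95.2 mA

τ = L/R = 8.120×10^-3/280 = 2.900×10^-5 s; final current I_∞ = ε/R = 34.7/280 = 0.1239 A.
I(t) = I_∞(1 − e^(−t/τ)) with t/τ = 1.462.
I = (0.1239)(1 − e^(−1.462)) = 9.521×10^-2 A.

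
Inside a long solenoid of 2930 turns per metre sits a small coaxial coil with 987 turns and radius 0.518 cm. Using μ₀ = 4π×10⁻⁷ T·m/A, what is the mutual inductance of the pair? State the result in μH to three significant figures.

The outer solenoid produces a uniform field B₁ = μ₀n₁I₁ across the inner coil,
so the flux linkage is N₂Φ = N₂B₁A₂ = μ₀n₁N₂A₂·I₁, giving M = μ₀n₁N₂A₂.
A₂ = πr² = π(5.180×10^-3 m)² = 8.430×10^-5 m².
M = (4π×10⁻⁷)(2930)(987)(8.430×10^-5) = 3.063×10^-4 H.

M ≈ 306 μH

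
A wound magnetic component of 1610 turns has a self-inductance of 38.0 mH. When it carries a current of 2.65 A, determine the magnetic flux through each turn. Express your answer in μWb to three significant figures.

From L = NΦ_B/I, the flux per turn is Φ_B = LI/N.
Φ_B = (3.800×10^-2 H)(2.65 A)/1610 = 6.2547×10^-5 Wb.

Φ_B ≈ 62.5 μWb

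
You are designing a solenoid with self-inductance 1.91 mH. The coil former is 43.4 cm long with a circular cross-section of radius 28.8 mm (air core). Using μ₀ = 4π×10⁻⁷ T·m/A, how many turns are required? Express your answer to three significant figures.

A = πr² = π(2.880×10^-2 m)² = 2.606×10^-3 m².
From L = μ₀N²A/ℓ, N = √(Lℓ / (μ₀A)).
N = √[(1.910×10^-3)(0.434) / ((4π×10⁻⁷)×2.606×10^-3)] = √(2.532×10^5) ≈ 503.1.

N ≈ 503 turns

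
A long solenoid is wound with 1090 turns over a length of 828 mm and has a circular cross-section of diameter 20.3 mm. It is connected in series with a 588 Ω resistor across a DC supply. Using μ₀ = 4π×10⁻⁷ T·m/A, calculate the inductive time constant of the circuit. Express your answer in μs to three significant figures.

τ ≈ 0.993 μs

A = π(d/2)² = π(1.015×10^-2 m)² = 3.237×10^-4 m².
L = μ₀N²A/ℓ = (4π×10⁻⁷)(1090)²(3.237×10^-4)/(0.828) = 5.836×10^-4 H.
τ = L/R = (5.836×10^-4)/(588) = 9.925×10^-7 s.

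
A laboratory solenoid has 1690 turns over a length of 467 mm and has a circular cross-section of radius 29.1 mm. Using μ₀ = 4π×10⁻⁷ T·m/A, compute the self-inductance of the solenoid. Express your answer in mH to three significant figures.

L ≈ 20.4 mH

A = πr² = π(2.910×10^-2 m)² = 2.660×10^-3 m².
For a long solenoid, L = μ₀N²A/ℓ.
L = (4π×10⁻⁷)(1690)²(2.660×10^-3)/(0.467 m) = 2.0446×10^-2 H.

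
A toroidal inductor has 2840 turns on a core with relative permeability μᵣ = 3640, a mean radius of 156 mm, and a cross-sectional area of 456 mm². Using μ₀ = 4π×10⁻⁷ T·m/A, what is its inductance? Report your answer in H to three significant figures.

L ≈ 17.2 H

For a thin toroid, L = μ₀μᵣN²A/(2πR).
L = (4π×10⁻⁷)(3640)(2840)²(4.560×10^-4) / (2π×0.156 m) = 17.16 H.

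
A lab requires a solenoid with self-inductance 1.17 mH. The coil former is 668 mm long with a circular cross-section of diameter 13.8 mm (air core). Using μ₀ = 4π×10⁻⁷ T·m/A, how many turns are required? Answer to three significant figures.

N ≈ 2040 turns

A = π(d/2)² = π(6.900×10^-3 m)² = 1.496×10^-4 m².
From L = μ₀N²A/ℓ, N = √(Lℓ / (μ₀A)).
N = √[(1.170×10^-3)(0.668) / ((4π×10⁻⁷)×1.496×10^-4)] = √(4.158×10^6) ≈ 2039.2.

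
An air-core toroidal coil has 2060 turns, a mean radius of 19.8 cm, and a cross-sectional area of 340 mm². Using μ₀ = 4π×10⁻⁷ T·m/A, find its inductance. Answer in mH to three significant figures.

L ≈ 1.46 mH

For a thin toroid, L = μ₀N²A/(2πR).
L = (4π×10⁻⁷)(2060)²(3.400×10^-4) / (2π×0.198 m) = 1.457×10^-3 H.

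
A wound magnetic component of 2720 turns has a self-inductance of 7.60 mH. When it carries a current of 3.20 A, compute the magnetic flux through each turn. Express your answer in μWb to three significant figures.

From L = NΦ_B/I, the flux per turn is Φ_B = LI/N.
Φ_B = (7.600×10^-3 H)(3.20 A)/2720 = 8.941×10^-6 Wb.

Φ_B ≈ 8.94 μWb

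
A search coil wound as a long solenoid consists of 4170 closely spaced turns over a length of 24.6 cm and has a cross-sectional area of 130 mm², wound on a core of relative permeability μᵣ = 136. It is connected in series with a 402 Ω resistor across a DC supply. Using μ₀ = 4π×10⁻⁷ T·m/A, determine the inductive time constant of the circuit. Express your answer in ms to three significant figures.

τ ≈ 3.91 ms

A = 130 mm² = 1.300×10^-4 m².
L = μ₀μᵣN²A/ℓ = (4π×10⁻⁷)(136)(4170)²(1.300×10^-4)/(0.246) = 1.57 H.
τ = L/R = (1.57)/(402) = 3.907×10^-3 s.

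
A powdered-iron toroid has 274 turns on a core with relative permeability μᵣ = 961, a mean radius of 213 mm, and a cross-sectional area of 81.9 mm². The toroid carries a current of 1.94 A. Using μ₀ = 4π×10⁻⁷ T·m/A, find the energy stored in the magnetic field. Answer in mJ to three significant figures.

U ≈ 10.4 mJ

L = μ₀μᵣN²A/(2πR) = (4π×10⁻⁷)(961)(274)²(8.190×10^-5)/(2π×0.213) = 5.548×10^-3 H.
U = ½LI² = ½(5.548×10^-3)(1.94)² = 1.044×10^-2 J.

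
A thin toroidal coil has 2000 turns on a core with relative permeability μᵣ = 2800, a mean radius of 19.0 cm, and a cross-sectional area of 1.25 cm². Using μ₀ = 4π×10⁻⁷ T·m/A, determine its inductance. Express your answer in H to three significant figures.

For a thin toroid, L = μ₀μᵣN²A/(2πR).
L = (4π×10⁻⁷)(2800)(2000)²(1.250×10^-4) / (2π×0.19 m) = 1.474 H.

L ≈ 1.47 H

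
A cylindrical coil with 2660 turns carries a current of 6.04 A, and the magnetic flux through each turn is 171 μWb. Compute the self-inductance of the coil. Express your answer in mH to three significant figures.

Self-inductance is defined by L = NΦ_B/I (flux linkage over current).
L = (2660)(1.710×10^-4 Wb)/(6.04 A) = 7.531×10^-2 H.

L ≈ 75.3 mH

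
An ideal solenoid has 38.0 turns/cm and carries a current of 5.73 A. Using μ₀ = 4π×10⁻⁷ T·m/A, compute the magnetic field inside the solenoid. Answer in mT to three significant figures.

Inside a long solenoid, B = μ₀nI.
B = (4π×10⁻⁷)(3.800×10^3 m⁻¹)(5.73 A) = 2.736×10^-2 T.

B ≈ 27.4 mT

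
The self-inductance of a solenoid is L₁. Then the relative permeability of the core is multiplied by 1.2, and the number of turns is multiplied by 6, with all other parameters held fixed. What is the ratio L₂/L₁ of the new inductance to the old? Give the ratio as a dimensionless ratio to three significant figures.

L₂/L₁ = 43.2

For a solenoid, L ∝ μᵣN²A/ℓ.
L₂/L₁ = (1.2) × (6)^2 = 43.2.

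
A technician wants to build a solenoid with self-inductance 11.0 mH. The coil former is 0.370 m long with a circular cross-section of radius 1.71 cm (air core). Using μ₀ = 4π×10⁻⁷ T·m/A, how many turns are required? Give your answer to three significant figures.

A = πr² = π(1.710×10^-2 m)² = 9.186×10^-4 m².
From L = μ₀N²A/ℓ, N = √(Lℓ / (μ₀A)).
N = √[(1.100×10^-2)(0.37) / ((4π×10⁻⁷)×9.186×10^-4)] = √(3.526×10^6) ≈ 1877.7.

N ≈ 1880 turns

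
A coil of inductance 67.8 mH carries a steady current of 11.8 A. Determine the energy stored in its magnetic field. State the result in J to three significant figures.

Stored magnetic energy: U = ½LI².
U = ½(6.780×10^-2 H)(11.8 A)² = 4.72 J.

U ≈ 4.72 J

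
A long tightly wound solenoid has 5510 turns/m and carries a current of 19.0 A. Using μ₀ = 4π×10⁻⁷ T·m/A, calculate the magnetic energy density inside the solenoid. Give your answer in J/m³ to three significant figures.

u ≈ 6890 J/m³

B = μ₀nI = (4π×10⁻⁷)(5.510×10^3)(19.0) = 0.1316 T.
u = B²/(2μ₀) = (0.1316)²/(2×4π×10⁻⁷) = 6.886×10^3 J/m³.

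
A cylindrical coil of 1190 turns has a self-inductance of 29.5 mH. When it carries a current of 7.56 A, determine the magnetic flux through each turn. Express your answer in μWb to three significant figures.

From L = NΦ_B/I, the flux per turn is Φ_B = LI/N.
Φ_B = (2.950×10^-2 H)(7.56 A)/1190 = 1.874×10^-4 Wb.

Φ_B ≈ 187 μWb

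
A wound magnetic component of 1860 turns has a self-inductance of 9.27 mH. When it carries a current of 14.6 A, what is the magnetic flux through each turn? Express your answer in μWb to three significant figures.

From L = NΦ_B/I, the flux per turn is Φ_B = LI/N.
Φ_B = (9.270×10^-3 H)(14.6 A)/1860 = 7.276×10^-5 Wb.

Φ_B ≈ 72.8 μWb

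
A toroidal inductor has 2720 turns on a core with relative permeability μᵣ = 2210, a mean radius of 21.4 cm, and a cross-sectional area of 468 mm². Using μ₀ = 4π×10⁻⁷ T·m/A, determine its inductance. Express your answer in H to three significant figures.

For a thin toroid, L = μ₀μᵣN²A/(2πR).
L = (4π×10⁻⁷)(2210)(2720)²(4.680×10^-4) / (2π×0.214 m) = 7.151 H.

L ≈ 7.15 H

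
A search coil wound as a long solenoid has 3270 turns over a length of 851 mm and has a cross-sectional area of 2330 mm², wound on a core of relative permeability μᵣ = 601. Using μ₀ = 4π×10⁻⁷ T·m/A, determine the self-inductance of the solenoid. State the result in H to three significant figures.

L ≈ 22.1 H

A = 2330 mm² = 2.330×10^-3 m².
For a long solenoid, L = μ₀μᵣN²A/ℓ.
L = (4π×10⁻⁷)(601)(3270)²(2.330×10^-3)/(0.851 m) = 22.11 H.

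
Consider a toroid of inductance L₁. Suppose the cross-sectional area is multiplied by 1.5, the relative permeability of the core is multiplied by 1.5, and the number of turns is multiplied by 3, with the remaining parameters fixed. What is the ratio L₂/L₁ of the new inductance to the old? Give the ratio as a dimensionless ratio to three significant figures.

L₂/L₁ = 20.3

For a toroid, L ∝ μᵣN²A/R.
L₂/L₁ = (1.5) × (1.5) × (3)^2 = 20.3.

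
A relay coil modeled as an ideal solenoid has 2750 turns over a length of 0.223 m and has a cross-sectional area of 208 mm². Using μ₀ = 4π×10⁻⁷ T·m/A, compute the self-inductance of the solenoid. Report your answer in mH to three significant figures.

L ≈ 8.86 mH

A = 208 mm² = 2.080×10^-4 m².
For a long solenoid, L = μ₀N²A/ℓ.
L = (4π×10⁻⁷)(2750)²(2.080×10^-4)/(0.223 m) = 8.864×10^-3 H.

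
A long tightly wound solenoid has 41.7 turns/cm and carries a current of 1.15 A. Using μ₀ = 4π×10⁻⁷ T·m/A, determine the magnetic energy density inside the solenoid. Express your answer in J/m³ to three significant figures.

u ≈ 14.4 J/m³

B = μ₀nI = (4π×10⁻⁷)(4.170×10^3)(1.15) = 6.026×10^-3 T.
u = B²/(2μ₀) = (6.026×10^-3)²/(2×4π×10⁻⁷) = 14.449 J/m³.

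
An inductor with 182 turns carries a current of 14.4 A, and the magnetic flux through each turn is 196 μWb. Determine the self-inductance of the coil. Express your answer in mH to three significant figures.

L ≈ 2.48 mH

Self-inductance is defined by L = NΦ_B/I (flux linkage over current).
L = (182)(1.960×10^-4 Wb)/(14.4 A) = 2.477×10^-3 H.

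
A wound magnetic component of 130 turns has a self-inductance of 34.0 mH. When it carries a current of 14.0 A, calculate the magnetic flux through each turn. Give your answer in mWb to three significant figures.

From L = NΦ_B/I, the flux per turn is Φ_B = LI/N.
Φ_B = (3.400×10^-2 H)(14.0 A)/130 = 3.662×10^-3 Wb.

Φ_B ≈ 3.66 mWb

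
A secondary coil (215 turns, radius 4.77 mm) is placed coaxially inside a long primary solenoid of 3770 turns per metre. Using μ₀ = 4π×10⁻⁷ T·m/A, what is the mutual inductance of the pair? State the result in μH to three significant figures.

M ≈ 72.8 μH

The outer solenoid produces a uniform field B₁ = μ₀n₁I₁ across the inner coil,
so the flux linkage is N₂Φ = N₂B₁A₂ = μ₀n₁N₂A₂·I₁, giving M = μ₀n₁N₂A₂.
A₂ = πr² = π(4.770×10^-3 m)² = 7.148×10^-5 m².
M = (4π×10⁻⁷)(3770)(215)(7.148×10^-5) = 7.281×10^-5 H.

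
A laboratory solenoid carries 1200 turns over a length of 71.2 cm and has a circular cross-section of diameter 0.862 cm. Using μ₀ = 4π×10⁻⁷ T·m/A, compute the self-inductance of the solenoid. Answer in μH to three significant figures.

A = π(d/2)² = π(4.310×10^-3 m)² = 5.836×10^-5 m².
For a long solenoid, L = μ₀N²A/ℓ.
L = (4π×10⁻⁷)(1200)²(5.836×10^-5)/(0.712 m) = 1.483×10^-4 H.

L ≈ 148 μH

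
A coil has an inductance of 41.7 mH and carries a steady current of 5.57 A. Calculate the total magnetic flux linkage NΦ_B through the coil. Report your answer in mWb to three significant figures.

From L = NΦ_B/I, the flux linkage is NΦ_B = LI.
NΦ_B = (4.170×10^-2 H)(5.57 A) = 0.2323 Wb.

NΦ_B ≈ 232 mWb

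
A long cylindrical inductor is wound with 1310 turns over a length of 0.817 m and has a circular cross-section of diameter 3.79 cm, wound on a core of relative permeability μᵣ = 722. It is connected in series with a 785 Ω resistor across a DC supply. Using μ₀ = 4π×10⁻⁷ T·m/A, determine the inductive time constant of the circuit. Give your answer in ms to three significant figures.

A = π(d/2)² = π(1.895×10^-2 m)² = 1.128×10^-3 m².
L = μ₀μᵣN²A/ℓ = (4π×10⁻⁷)(722)(1310)²(1.128×10^-3)/(0.817) = 2.15 H.
τ = L/R = (2.15)/(785) = 2.739×10^-3 s.

τ ≈ 2.74 ms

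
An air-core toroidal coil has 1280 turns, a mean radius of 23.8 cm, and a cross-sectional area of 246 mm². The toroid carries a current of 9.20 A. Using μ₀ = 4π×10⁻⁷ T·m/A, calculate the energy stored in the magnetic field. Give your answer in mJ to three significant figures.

U ≈ 14.3 mJ

L = μ₀N²A/(2πR) = (4π×10⁻⁷)(1280)²(2.460×10^-4)/(2π×0.238) = 3.387×10^-4 H.
U = ½LI² = ½(3.387×10^-4)(9.20)² = 1.433×10^-2 J.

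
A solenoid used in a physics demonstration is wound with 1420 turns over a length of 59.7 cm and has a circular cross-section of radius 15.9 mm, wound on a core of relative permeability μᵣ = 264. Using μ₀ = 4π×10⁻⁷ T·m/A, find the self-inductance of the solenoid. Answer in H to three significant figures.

A = πr² = π(1.590×10^-2 m)² = 7.942×10^-4 m².
For a long solenoid, L = μ₀μᵣN²A/ℓ.
L = (4π×10⁻⁷)(264)(1420)²(7.942×10^-4)/(0.597 m) = 0.8899 H.

L ≈ 0.890 H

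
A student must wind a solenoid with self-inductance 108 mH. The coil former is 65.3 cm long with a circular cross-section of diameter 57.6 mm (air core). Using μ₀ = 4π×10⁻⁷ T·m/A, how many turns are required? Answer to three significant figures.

N ≈ 4640 turns

A = π(d/2)² = π(2.880×10^-2 m)² = 2.606×10^-3 m².
From L = μ₀N²A/ℓ, N = √(Lℓ / (μ₀A)).
N = √[(0.108)(0.653) / ((4π×10⁻⁷)×2.606×10^-3)] = √(2.154×10^7) ≈ 4640.8.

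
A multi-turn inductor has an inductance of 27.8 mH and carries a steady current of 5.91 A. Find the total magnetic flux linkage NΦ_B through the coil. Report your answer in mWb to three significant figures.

NΦ_B ≈ 164 mWb

From L = NΦ_B/I, the flux linkage is NΦ_B = LI.
NΦ_B = (2.780×10^-2 H)(5.91 A) = 0.1643 Wb.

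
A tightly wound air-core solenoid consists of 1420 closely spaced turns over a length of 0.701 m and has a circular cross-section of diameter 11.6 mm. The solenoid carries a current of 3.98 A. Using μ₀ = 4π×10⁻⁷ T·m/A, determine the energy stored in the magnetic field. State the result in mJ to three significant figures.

U ≈ 3.03 mJ

A = π(d/2)² = π(5.800×10^-3 m)² = 1.057×10^-4 m².
L = μ₀N²A/ℓ = (4π×10⁻⁷)(1420)²(1.057×10^-4)/(0.701) = 3.820×10^-4 H.
U = ½LI² = ½(3.820×10^-4)(3.98)² = 3.026×10^-3 J.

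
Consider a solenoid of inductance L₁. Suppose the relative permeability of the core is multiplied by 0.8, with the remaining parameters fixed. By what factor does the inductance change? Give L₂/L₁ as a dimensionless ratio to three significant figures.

For a solenoid, L ∝ μᵣN²A/ℓ.
L₂/L₁ = (0.8) = 0.800.

L₂/L₁ = 0.800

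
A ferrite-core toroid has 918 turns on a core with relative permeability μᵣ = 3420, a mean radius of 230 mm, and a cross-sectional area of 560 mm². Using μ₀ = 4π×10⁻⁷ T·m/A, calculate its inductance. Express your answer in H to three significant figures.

L ≈ 1.40 H

For a thin toroid, L = μ₀μᵣN²A/(2πR).
L = (4π×10⁻⁷)(3420)(918)²(5.600×10^-4) / (2π×0.23 m) = 1.403 H.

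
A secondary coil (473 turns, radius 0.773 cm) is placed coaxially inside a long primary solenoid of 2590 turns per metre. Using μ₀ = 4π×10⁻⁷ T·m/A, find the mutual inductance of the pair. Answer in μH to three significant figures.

M ≈ 289 μH

The outer solenoid produces a uniform field B₁ = μ₀n₁I₁ across the inner coil,
so the flux linkage is N₂Φ = N₂B₁A₂ = μ₀n₁N₂A₂·I₁, giving M = μ₀n₁N₂A₂.
A₂ = πr² = π(7.730×10^-3 m)² = 1.877×10^-4 m².
M = (4π×10⁻⁷)(2590)(473)(1.877×10^-4) = 2.890×10^-4 H.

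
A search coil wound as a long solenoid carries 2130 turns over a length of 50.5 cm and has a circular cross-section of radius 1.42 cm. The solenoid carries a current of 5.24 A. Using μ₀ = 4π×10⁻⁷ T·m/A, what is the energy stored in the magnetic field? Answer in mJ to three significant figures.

A = πr² = π(1.420×10^-2 m)² = 6.3347×10^-4 m².
L = μ₀N²A/ℓ = (4π×10⁻⁷)(2130)²(6.3347×10^-4)/(0.505) = 7.152×10^-3 H.
U = ½LI² = ½(7.152×10^-3)(5.24)² = 9.818×10^-2 J.

U ≈ 98.2 mJ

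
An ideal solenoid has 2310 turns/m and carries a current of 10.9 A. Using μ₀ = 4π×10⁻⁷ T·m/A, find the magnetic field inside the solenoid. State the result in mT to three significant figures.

Inside a long solenoid, B = μ₀nI.
B = (4π×10⁻⁷)(2.310×10^3 m⁻¹)(10.9 A) = 3.164×10^-2 T.

B ≈ 31.6 mT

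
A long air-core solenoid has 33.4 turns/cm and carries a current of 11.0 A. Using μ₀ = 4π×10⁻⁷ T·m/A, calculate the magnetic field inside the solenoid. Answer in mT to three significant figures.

Inside a long solenoid, B = μ₀nI.
B = (4π×10⁻⁷)(3.340×10^3 m⁻¹)(11.0 A) = 4.617×10^-2 T.

B ≈ 46.2 mT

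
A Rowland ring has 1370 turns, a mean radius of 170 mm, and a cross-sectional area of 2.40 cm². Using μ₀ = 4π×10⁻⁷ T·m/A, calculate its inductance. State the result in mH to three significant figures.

L ≈ 0.530 mH

For a thin toroid, L = μ₀N²A/(2πR).
L = (4π×10⁻⁷)(1370)²(2.400×10^-4) / (2π×0.17 m) = 5.299×10^-4 H.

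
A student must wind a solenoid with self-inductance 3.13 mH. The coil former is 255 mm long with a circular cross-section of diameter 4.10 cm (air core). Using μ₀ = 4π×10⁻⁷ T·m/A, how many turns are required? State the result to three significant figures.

A = π(d/2)² = π(2.050×10^-2 m)² = 1.320×10^-3 m².
From L = μ₀N²A/ℓ, N = √(Lℓ / (μ₀A)).
N = √[(3.130×10^-3)(0.255) / ((4π×10⁻⁷)×1.320×10^-3)] = √(4.811×10^5) ≈ 693.6.

N ≈ 694 turns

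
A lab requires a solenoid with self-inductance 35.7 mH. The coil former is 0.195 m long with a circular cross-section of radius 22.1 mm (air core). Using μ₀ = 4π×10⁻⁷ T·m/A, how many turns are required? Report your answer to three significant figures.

A = πr² = π(2.210×10^-2 m)² = 1.534×10^-3 m².
From L = μ₀N²A/ℓ, N = √(Lℓ / (μ₀A)).
N = √[(3.570×10^-2)(0.195) / ((4π×10⁻⁷)×1.534×10^-3)] = √(3.610×10^6) ≈ 1900.1.

N ≈ 1900 turns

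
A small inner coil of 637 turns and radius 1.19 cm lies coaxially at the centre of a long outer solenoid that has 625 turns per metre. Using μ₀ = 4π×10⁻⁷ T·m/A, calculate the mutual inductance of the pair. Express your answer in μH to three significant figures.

The outer solenoid produces a uniform field B₁ = μ₀n₁I₁ across the inner coil,
so the flux linkage is N₂Φ = N₂B₁A₂ = μ₀n₁N₂A₂·I₁, giving M = μ₀n₁N₂A₂.
A₂ = πr² = π(1.190×10^-2 m)² = 4.449×10^-4 m².
M = (4π×10⁻⁷)(625)(637)(4.449×10^-4) = 2.226×10^-4 H.

M ≈ 223 μH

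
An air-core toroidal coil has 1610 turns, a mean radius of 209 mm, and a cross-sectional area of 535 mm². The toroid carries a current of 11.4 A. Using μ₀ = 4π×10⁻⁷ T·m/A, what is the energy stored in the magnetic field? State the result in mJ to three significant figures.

U ≈ 86.2 mJ

L = μ₀N²A/(2πR) = (4π×10⁻⁷)(1610)²(5.350×10^-4)/(2π×0.209) = 1.327×10^-3 H.
U = ½LI² = ½(1.327×10^-3)(11.4)² = 8.623×10^-2 J.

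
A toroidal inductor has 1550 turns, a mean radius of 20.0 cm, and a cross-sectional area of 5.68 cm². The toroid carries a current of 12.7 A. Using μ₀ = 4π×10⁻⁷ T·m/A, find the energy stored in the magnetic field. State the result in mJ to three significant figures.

L = μ₀N²A/(2πR) = (4π×10⁻⁷)(1550)²(5.680×10^-4)/(2π×0.2) = 1.3646×10^-3 H.
U = ½LI² = ½(1.3646×10^-3)(12.7)² = 0.11 J.

U ≈ 110 mJ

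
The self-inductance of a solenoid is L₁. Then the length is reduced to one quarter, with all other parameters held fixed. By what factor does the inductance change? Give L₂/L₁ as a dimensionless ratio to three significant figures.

For a solenoid, L ∝ μᵣN²A/ℓ.
L₂/L₁ = (0.25)^-1 = 4.00.

L₂/L₁ = 4.00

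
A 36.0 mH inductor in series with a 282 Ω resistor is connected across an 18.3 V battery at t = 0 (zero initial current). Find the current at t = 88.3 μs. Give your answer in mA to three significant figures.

I ≈ 32.4 mA

τ = L/R = 3.600×10^-2/282 = 1.277×10^-4 s; final current I_∞ = ε/R = 18.3/282 = 6.489×10^-2 A.
I(t) = I_∞(1 − e^(−t/τ)) with t/τ = 0.692.
I = (6.489×10^-2)(1 − e^(−0.692)) = 3.240×10^-2 A.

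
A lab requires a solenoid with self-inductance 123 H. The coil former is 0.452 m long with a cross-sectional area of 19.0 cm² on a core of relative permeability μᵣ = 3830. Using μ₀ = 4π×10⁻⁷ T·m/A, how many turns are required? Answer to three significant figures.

A = 19.0 cm² = 1.900×10^-3 m².
From L = μ₀μᵣN²A/ℓ, N = √(Lℓ / (μ₀μᵣA)).
N = √[(123)(0.452) / ((4π×10⁻⁷)(3830)×1.900×10^-3)] = √(6.080×10^6) ≈ 2465.7.

N ≈ 2470 turns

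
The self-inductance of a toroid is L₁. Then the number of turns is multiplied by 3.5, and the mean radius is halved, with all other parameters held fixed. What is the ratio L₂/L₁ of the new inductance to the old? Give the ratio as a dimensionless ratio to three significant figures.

L₂/L₁ = 24.5

For a toroid, L ∝ μᵣN²A/R.
L₂/L₁ = (3.5)^2 × (0.5)^-1 = 24.5.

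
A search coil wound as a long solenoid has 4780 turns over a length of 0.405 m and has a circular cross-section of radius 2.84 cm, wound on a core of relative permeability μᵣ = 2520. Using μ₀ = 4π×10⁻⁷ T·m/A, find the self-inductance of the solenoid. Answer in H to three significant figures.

A = πr² = π(2.840×10^-2 m)² = 2.534×10^-3 m².
For a long solenoid, L = μ₀μᵣN²A/ℓ.
L = (4π×10⁻⁷)(2520)(4780)²(2.534×10^-3)/(0.405 m) = 452.7 H.

L ≈ 453 H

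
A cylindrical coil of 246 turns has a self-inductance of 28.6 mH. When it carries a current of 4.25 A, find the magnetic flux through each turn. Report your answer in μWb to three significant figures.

Φ_B ≈ 494 μWb

From L = NΦ_B/I, the flux per turn is Φ_B = LI/N.
Φ_B = (2.860×10^-2 H)(4.25 A)/246 = 4.941×10^-4 Wb.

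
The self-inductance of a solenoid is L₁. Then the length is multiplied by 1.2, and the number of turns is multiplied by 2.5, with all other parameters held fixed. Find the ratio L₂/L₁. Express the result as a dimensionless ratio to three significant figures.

For a solenoid, L ∝ μᵣN²A/ℓ.
L₂/L₁ = (1.2)^-1 × (2.5)^2 = 5.21.

L₂/L₁ = 5.21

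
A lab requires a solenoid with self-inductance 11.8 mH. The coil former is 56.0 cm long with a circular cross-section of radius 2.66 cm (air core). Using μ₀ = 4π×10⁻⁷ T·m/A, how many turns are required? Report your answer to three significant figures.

N ≈ 1540 turns

A = πr² = π(2.660×10^-2 m)² = 2.223×10^-3 m².
From L = μ₀N²A/ℓ, N = √(Lℓ / (μ₀A)).
N = √[(1.180×10^-2)(0.56) / ((4π×10⁻⁷)×2.223×10^-3)] = √(2.366×10^6) ≈ 1538.1.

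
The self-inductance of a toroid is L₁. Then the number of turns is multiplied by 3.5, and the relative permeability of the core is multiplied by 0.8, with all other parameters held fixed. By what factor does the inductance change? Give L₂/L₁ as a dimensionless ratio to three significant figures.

L₂/L₁ = 9.80

For a toroid, L ∝ μᵣN²A/R.
L₂/L₁ = (3.5)^2 × (0.8) = 9.80.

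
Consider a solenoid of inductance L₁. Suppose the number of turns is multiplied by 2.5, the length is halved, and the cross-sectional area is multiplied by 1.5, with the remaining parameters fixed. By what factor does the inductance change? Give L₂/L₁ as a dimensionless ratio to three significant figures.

For a solenoid, L ∝ μᵣN²A/ℓ.
L₂/L₁ = (2.5)^2 × (0.5)^-1 × (1.5) = 18.8.

L₂/L₁ = 18.8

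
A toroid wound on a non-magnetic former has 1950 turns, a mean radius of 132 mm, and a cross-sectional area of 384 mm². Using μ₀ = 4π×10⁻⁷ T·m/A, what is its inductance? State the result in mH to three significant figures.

For a thin toroid, L = μ₀N²A/(2πR).
L = (4π×10⁻⁷)(1950)²(3.840×10^-4) / (2π×0.132 m) = 2.212×10^-3 H.

L ≈ 2.21 mH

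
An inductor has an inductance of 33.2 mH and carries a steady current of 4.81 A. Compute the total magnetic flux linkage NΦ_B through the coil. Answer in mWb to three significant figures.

From L = NΦ_B/I, the flux linkage is NΦ_B = LI.
NΦ_B = (3.320×10^-2 H)(4.81 A) = 0.1597 Wb.

NΦ_B ≈ 160 mWb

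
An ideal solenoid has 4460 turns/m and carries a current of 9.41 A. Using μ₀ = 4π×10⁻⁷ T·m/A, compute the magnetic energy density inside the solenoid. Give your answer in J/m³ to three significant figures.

u ≈ 1110 J/m³

B = μ₀nI = (4π×10⁻⁷)(4.460×10^3)(9.41) = 5.274×10^-2 T.
u = B²/(2μ₀) = (5.274×10^-2)²/(2×4π×10⁻⁷) = 1.107×10^3 J/m³.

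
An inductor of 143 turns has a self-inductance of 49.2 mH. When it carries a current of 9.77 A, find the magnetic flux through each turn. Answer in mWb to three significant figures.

From L = NΦ_B/I, the flux per turn is Φ_B = LI/N.
Φ_B = (4.920×10^-2 H)(9.77 A)/143 = 3.361×10^-3 Wb.

Φ_B ≈ 3.36 mWb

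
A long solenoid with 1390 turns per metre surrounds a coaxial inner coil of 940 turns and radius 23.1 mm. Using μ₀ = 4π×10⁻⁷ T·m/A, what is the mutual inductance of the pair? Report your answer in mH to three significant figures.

M ≈ 2.75 mH

The outer solenoid produces a uniform field B₁ = μ₀n₁I₁ across the inner coil,
so the flux linkage is N₂Φ = N₂B₁A₂ = μ₀n₁N₂A₂·I₁, giving M = μ₀n₁N₂A₂.
A₂ = πr² = π(2.310×10^-2 m)² = 1.676×10^-3 m².
M = (4π×10⁻⁷)(1390)(940)(1.676×10^-3) = 2.752×10^-3 H.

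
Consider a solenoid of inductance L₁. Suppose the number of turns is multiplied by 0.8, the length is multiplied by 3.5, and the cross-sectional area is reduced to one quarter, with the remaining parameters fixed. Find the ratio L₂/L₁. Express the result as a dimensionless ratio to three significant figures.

L₂/L₁ = 0.0457

For a solenoid, L ∝ μᵣN²A/ℓ.
L₂/L₁ = (0.8)^2 × (3.5)^-1 × (0.25) = 0.0457.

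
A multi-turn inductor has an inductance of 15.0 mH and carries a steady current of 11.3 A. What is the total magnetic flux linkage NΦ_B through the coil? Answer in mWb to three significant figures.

From L = NΦ_B/I, the flux linkage is NΦ_B = LI.
NΦ_B = (1.500×10^-2 H)(11.3 A) = 0.1695 Wb.

NΦ_B ≈ 170 mWb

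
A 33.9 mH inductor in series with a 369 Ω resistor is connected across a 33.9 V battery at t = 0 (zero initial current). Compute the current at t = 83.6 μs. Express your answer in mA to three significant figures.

I ≈ 54.9 mA

τ = L/R = 3.390×10^-2/369 = 9.187×10^-5 s; final current I_∞ = ε/R = 33.9/369 = 9.187×10^-2 A.
I(t) = I_∞(1 − e^(−t/τ)) with t/τ = 0.910.
I = (9.187×10^-2)(1 − e^(−0.910)) = 5.489×10^-2 A.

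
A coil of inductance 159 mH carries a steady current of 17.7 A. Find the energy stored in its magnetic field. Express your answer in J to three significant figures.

U ≈ 24.9 J

Stored magnetic energy: U = ½LI².
U = ½(0.159 H)(17.7 A)² = 24.91 J.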